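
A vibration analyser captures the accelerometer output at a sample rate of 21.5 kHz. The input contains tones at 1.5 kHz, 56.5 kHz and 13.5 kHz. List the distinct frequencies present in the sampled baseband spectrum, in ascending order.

fs/2 = 10.75 kHz.
1.5 kHz ≤ fs/2 = 10.75 kHz, passes unchanged.
56.5 kHz mod fs = 13.5 kHz.
13.5 kHz > fs/2 = 10.75 kHz, folds to fs − 13.5 kHz = 8 kHz.
13.5 kHz > fs/2 = 10.75 kHz, folds to fs − 13.5 kHz = 8 kHz.
Distinct values: {1.5 kHz, 8 kHz}.

1.5 kHz, 8 kHz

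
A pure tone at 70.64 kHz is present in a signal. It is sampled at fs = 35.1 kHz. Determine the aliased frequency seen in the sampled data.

70.64 kHz mod fs = 0.44 kHz.
0.44 kHz ≤ fs/2 = 17.55 kHz, appears at 0.44 kHz.

0.44 kHz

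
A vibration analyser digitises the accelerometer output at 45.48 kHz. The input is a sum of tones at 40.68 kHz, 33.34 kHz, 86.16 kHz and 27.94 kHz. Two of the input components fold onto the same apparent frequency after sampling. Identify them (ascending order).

40.68 kHz, 86.16 kHz

fs/2 = 22.74 kHz.
40.68 kHz > fs/2 = 22.74 kHz, folds to fs − 40.68 kHz = 4.8 kHz.
33.34 kHz > fs/2 = 22.74 kHz, folds to fs − 33.34 kHz = 12.14 kHz.
86.16 kHz mod fs = 40.68 kHz.
40.68 kHz > fs/2 = 22.74 kHz, folds to fs − 40.68 kHz = 4.8 kHz.
27.94 kHz > fs/2 = 22.74 kHz, folds to fs − 27.94 kHz = 17.54 kHz.
40.68 kHz and 86.16 kHz both map to 4.8 kHz.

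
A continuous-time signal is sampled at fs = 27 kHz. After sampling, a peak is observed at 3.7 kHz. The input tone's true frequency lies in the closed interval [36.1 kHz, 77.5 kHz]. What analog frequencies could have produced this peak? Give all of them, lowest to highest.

Frequencies that alias to 3.7 kHz are k·fs ± 3.7 kHz for integer k ≥ 0.
k=0: 3.7 kHz.
k=1: 23.3 kHz, 30.7 kHz.
k=2: 50.3 kHz, 57.7 kHz.
k=3: 77.3 kHz, 84.7 kHz.
k=4: 104.3 kHz, 111.7 kHz.
Within [36.1 kHz, 77.5 kHz]: 50.3 kHz, 57.7 kHz, 77.3 kHz.

50.3 kHz, 57.7 kHz, 77.3 kHz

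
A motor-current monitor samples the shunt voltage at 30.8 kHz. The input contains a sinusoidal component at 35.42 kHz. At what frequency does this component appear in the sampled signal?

4.62 kHz

35.42 kHz mod fs = 4.62 kHz.
4.62 kHz ≤ fs/2 = 15.4 kHz, appears at 4.62 kHz.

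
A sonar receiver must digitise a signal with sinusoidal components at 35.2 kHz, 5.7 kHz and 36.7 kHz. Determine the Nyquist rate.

Highest-frequency component: 36.7 kHz.
Nyquist rate = 2 × 36.7 kHz = 73.4 kHz.

73.4 kHz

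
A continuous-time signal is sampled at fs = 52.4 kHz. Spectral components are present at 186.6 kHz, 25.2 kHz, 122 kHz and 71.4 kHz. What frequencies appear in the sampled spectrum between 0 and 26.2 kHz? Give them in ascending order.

fs/2 = 26.2 kHz.
186.6 kHz mod fs = 29.4 kHz.
29.4 kHz > fs/2 = 26.2 kHz, folds to fs − 29.4 kHz = 23 kHz.
25.2 kHz ≤ fs/2 = 26.2 kHz, passes unchanged.
122 kHz mod fs = 17.2 kHz.
17.2 kHz ≤ fs/2 = 26.2 kHz, appears at 17.2 kHz.
71.4 kHz mod fs = 19 kHz.
19 kHz ≤ fs/2 = 26.2 kHz, appears at 19 kHz.
Distinct values: {17.2 kHz, 19 kHz, 23 kHz, 25.2 kHz}.

17.2 kHz, 19 kHz, 23 kHz, 25.2 kHz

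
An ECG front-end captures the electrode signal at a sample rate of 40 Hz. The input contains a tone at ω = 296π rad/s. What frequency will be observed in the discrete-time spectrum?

12 Hz

ω = 296π rad/s → f = ω/(2π) = 148 Hz.
148 Hz mod fs = 28 Hz.
28 Hz > fs/2 = 20 Hz, folds to fs − 28 Hz = 12 Hz.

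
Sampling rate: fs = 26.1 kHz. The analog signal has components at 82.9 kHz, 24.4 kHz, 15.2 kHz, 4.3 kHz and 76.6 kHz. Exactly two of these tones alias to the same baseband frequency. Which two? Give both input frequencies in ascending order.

fs/2 = 13.05 kHz.
82.9 kHz mod fs = 4.6 kHz.
4.6 kHz ≤ fs/2 = 13.05 kHz, appears at 4.6 kHz.
24.4 kHz > fs/2 = 13.05 kHz, folds to fs − 24.4 kHz = 1.7 kHz.
15.2 kHz > fs/2 = 13.05 kHz, folds to fs − 15.2 kHz = 10.9 kHz.
4.3 kHz ≤ fs/2 = 13.05 kHz, passes unchanged.
76.6 kHz mod fs = 24.4 kHz.
24.4 kHz > fs/2 = 13.05 kHz, folds to fs − 24.4 kHz = 1.7 kHz.
24.4 kHz and 76.6 kHz both map to 1.7 kHz.

24.4 kHz, 76.6 kHz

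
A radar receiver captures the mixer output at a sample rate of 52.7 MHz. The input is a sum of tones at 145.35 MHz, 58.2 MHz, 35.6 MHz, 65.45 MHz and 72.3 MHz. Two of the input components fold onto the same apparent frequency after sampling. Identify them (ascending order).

65.45 MHz, 145.35 MHz

fs/2 = 26.35 MHz.
145.35 MHz mod fs = 39.95 MHz.
39.95 MHz > fs/2 = 26.35 MHz, folds to fs − 39.95 MHz = 12.75 MHz.
58.2 MHz mod fs = 5.5 MHz.
5.5 MHz ≤ fs/2 = 26.35 MHz, appears at 5.5 MHz.
35.6 MHz > fs/2 = 26.35 MHz, folds to fs − 35.6 MHz = 17.1 MHz.
65.45 MHz mod fs = 12.75 MHz.
12.75 MHz ≤ fs/2 = 26.35 MHz, appears at 12.75 MHz.
72.3 MHz mod fs = 19.6 MHz.
19.6 MHz ≤ fs/2 = 26.35 MHz, appears at 19.6 MHz.
65.45 MHz and 145.35 MHz both map to 12.75 MHz.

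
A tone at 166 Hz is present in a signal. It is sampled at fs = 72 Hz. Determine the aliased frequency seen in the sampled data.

166 Hz mod fs = 22 Hz.
22 Hz ≤ fs/2 = 36 Hz, appears at 22 Hz.

22 Hz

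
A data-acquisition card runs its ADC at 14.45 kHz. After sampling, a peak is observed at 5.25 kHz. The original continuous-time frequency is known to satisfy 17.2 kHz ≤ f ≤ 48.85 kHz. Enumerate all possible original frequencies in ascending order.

Frequencies that alias to 5.25 kHz are k·fs ± 5.25 kHz for integer k ≥ 0.
k=0: 5.25 kHz.
k=1: 9.2 kHz, 19.7 kHz.
k=2: 23.65 kHz, 34.15 kHz.
k=3: 38.1 kHz, 48.6 kHz.
k=4: 52.55 kHz, 63.05 kHz.
Within [17.2 kHz, 48.85 kHz]: 19.7 kHz, 23.65 kHz, 34.15 kHz, 38.1 kHz, 48.6 kHz.

19.7 kHz, 23.65 kHz, 34.15 kHz, 38.1 kHz, 48.6 kHz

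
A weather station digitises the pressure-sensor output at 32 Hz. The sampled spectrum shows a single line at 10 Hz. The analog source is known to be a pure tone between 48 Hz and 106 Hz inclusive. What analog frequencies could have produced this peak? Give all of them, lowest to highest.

Frequencies that alias to 10 Hz are k·fs ± 10 Hz for integer k ≥ 0.
k=0: 10 Hz.
k=1: 22 Hz, 42 Hz.
k=2: 54 Hz, 74 Hz.
k=3: 86 Hz, 106 Hz.
k=4: 118 Hz, 138 Hz.
Within [48 Hz, 106 Hz]: 54 Hz, 74 Hz, 86 Hz, 106 Hz.

54 Hz, 74 Hz, 86 Hz, 106 Hz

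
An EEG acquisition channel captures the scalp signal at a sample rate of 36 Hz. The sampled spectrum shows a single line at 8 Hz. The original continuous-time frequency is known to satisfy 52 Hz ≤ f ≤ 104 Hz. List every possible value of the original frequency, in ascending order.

Frequencies that alias to 8 Hz are k·fs ± 8 Hz for integer k ≥ 0.
k=0: 8 Hz.
k=1: 28 Hz, 44 Hz.
k=2: 64 Hz, 80 Hz.
k=3: 100 Hz, 116 Hz.
k=4: 136 Hz, 152 Hz.
Within [52 Hz, 104 Hz]: 64 Hz, 80 Hz, 100 Hz.

64 Hz, 80 Hz, 100 Hz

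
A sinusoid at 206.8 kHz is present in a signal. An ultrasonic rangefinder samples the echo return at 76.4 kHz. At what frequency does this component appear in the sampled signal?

206.8 kHz mod fs = 54 kHz.
54 kHz > fs/2 = 38.2 kHz, folds to fs − 54 kHz = 22.4 kHz.

22.4 kHz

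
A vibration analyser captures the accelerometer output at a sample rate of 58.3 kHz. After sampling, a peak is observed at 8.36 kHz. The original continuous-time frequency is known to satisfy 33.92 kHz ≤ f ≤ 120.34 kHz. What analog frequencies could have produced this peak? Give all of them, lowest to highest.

Frequencies that alias to 8.36 kHz are k·fs ± 8.36 kHz for integer k ≥ 0.
k=0: 8.36 kHz.
k=1: 49.94 kHz, 66.66 kHz.
k=2: 108.24 kHz, 124.96 kHz.
k=3: 166.54 kHz, 183.26 kHz.
Within [33.92 kHz, 120.34 kHz]: 49.94 kHz, 66.66 kHz, 108.24 kHz.

49.94 kHz, 66.66 kHz, 108.24 kHz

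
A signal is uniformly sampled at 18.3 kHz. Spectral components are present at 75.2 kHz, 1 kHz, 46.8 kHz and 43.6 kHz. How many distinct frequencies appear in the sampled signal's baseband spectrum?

4

fs/2 = 9.15 kHz.
75.2 kHz mod fs = 2 kHz.
2 kHz ≤ fs/2 = 9.15 kHz, appears at 2 kHz.
1 kHz ≤ fs/2 = 9.15 kHz, passes unchanged.
46.8 kHz mod fs = 10.2 kHz.
10.2 kHz > fs/2 = 9.15 kHz, folds to fs − 10.2 kHz = 8.1 kHz.
43.6 kHz mod fs = 7 kHz.
7 kHz ≤ fs/2 = 9.15 kHz, appears at 7 kHz.
Distinct values: {1 kHz, 2 kHz, 7 kHz, 8.1 kHz} → 4.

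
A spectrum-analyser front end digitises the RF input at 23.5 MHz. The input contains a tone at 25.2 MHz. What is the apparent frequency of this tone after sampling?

25.2 MHz mod fs = 1.7 MHz.
1.7 MHz ≤ fs/2 = 11.75 MHz, appears at 1.7 MHz.

1.7 MHz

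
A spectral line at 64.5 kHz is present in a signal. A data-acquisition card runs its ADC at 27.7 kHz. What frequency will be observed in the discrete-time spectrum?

9.1 kHz

64.5 kHz mod fs = 9.1 kHz.
9.1 kHz ≤ fs/2 = 13.85 kHz, appears at 9.1 kHz.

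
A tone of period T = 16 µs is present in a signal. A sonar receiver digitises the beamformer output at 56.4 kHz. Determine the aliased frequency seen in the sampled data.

6.1 kHz

T = 16 µs → f = 1/T = 62.5 kHz.
62.5 kHz mod fs = 6.1 kHz.
6.1 kHz ≤ fs/2 = 28.2 kHz, appears at 6.1 kHz.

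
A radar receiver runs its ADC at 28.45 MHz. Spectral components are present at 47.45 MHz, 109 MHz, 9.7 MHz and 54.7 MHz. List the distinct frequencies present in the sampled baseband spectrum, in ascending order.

fs/2 = 14.225 MHz.
47.45 MHz mod fs = 19 MHz.
19 MHz > fs/2 = 14.225 MHz, folds to fs − 19 MHz = 9.45 MHz.
109 MHz mod fs = 23.65 MHz.
23.65 MHz > fs/2 = 14.225 MHz, folds to fs − 23.65 MHz = 4.8 MHz.
9.7 MHz ≤ fs/2 = 14.225 MHz, passes unchanged.
54.7 MHz mod fs = 26.25 MHz.
26.25 MHz > fs/2 = 14.225 MHz, folds to fs − 26.25 MHz = 2.2 MHz.
Distinct values: {2.2 MHz, 4.8 MHz, 9.45 MHz, 9.7 MHz}.

2.2 MHz, 4.8 MHz, 9.45 MHz, 9.7 MHz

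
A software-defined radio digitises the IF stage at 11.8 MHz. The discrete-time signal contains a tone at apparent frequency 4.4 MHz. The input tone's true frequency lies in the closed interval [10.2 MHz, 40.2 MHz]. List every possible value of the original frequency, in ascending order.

Frequencies that alias to 4.4 MHz are k·fs ± 4.4 MHz for integer k ≥ 0.
k=0: 4.4 MHz.
k=1: 7.4 MHz, 16.2 MHz.
k=2: 19.2 MHz, 28 MHz.
k=3: 31 MHz, 39.8 MHz.
k=4: 42.8 MHz, 51.6 MHz.
Within [10.2 MHz, 40.2 MHz]: 16.2 MHz, 19.2 MHz, 28 MHz, 31 MHz, 39.8 MHz.

16.2 MHz, 19.2 MHz, 28 MHz, 31 MHz, 39.8 MHz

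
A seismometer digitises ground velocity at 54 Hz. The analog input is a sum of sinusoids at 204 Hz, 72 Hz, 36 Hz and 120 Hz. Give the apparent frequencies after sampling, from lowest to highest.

12 Hz, 18 Hz

fs/2 = 27 Hz.
204 Hz mod fs = 42 Hz.
42 Hz > fs/2 = 27 Hz, folds to fs − 42 Hz = 12 Hz.
72 Hz mod fs = 18 Hz.
18 Hz ≤ fs/2 = 27 Hz, appears at 18 Hz.
36 Hz > fs/2 = 27 Hz, folds to fs − 36 Hz = 18 Hz.
120 Hz mod fs = 12 Hz.
12 Hz ≤ fs/2 = 27 Hz, appears at 12 Hz.
Distinct values: {12 Hz, 18 Hz}.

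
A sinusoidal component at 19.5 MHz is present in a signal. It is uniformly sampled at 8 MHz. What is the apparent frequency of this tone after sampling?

3.5 MHz

19.5 MHz mod fs = 3.5 MHz.
3.5 MHz ≤ fs/2 = 4 MHz, appears at 3.5 MHz.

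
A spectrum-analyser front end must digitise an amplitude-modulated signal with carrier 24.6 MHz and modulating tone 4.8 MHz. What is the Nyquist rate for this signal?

AM sidebands sit at fc ± fm = 19.8 MHz and 29.4 MHz.
Highest-frequency component: 29.4 MHz.
Nyquist rate = 2 × 29.4 MHz = 58.8 MHz.

58.8 MHz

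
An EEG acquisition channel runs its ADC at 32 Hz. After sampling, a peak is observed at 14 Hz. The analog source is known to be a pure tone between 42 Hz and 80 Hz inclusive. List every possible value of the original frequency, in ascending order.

Frequencies that alias to 14 Hz are k·fs ± 14 Hz for integer k ≥ 0.
k=0: 14 Hz.
k=1: 18 Hz, 46 Hz.
k=2: 50 Hz, 78 Hz.
k=3: 82 Hz, 110 Hz.
Within [42 Hz, 80 Hz]: 46 Hz, 50 Hz, 78 Hz.

46 Hz, 50 Hz, 78 Hz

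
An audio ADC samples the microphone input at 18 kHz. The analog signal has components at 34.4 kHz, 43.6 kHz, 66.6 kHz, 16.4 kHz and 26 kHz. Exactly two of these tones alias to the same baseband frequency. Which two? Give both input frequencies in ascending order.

16.4 kHz, 34.4 kHz

fs/2 = 9 kHz.
34.4 kHz mod fs = 16.4 kHz.
16.4 kHz > fs/2 = 9 kHz, folds to fs − 16.4 kHz = 1.6 kHz.
43.6 kHz mod fs = 7.6 kHz.
7.6 kHz ≤ fs/2 = 9 kHz, appears at 7.6 kHz.
66.6 kHz mod fs = 12.6 kHz.
12.6 kHz > fs/2 = 9 kHz, folds to fs − 12.6 kHz = 5.4 kHz.
16.4 kHz > fs/2 = 9 kHz, folds to fs − 16.4 kHz = 1.6 kHz.
26 kHz mod fs = 8 kHz.
8 kHz ≤ fs/2 = 9 kHz, appears at 8 kHz.
16.4 kHz and 34.4 kHz both map to 1.6 kHz.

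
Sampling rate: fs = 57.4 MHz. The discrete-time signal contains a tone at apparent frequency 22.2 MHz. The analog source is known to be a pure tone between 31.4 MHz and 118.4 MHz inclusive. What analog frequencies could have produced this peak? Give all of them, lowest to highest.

Frequencies that alias to 22.2 MHz are k·fs ± 22.2 MHz for integer k ≥ 0.
k=0: 22.2 MHz.
k=1: 35.2 MHz, 79.6 MHz.
k=2: 92.6 MHz, 137 MHz.
k=3: 150 MHz, 194.4 MHz.
Within [31.4 MHz, 118.4 MHz]: 35.2 MHz, 79.6 MHz, 92.6 MHz.

35.2 MHz, 79.6 MHz, 92.6 MHz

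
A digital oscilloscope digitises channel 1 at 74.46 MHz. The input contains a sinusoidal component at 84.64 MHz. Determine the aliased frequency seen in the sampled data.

10.18 MHz

84.64 MHz mod fs = 10.18 MHz.
10.18 MHz ≤ fs/2 = 37.23 MHz, appears at 10.18 MHz.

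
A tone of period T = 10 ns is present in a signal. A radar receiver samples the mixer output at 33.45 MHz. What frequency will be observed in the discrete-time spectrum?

T = 10 ns → f = 1/T = 100 MHz.
100 MHz mod fs = 33.1 MHz.
33.1 MHz > fs/2 = 16.725 MHz, folds to fs − 33.1 MHz = 0.35 MHz.

0.35 MHz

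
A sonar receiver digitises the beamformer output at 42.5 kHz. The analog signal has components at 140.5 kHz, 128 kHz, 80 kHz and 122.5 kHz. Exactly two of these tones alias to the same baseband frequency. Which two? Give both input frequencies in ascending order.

80 kHz, 122.5 kHz

fs/2 = 21.25 kHz.
140.5 kHz mod fs = 13 kHz.
13 kHz ≤ fs/2 = 21.25 kHz, appears at 13 kHz.
128 kHz mod fs = 0.5 kHz.
0.5 kHz ≤ fs/2 = 21.25 kHz, appears at 0.5 kHz.
80 kHz mod fs = 37.5 kHz.
37.5 kHz > fs/2 = 21.25 kHz, folds to fs − 37.5 kHz = 5 kHz.
122.5 kHz mod fs = 37.5 kHz.
37.5 kHz > fs/2 = 21.25 kHz, folds to fs − 37.5 kHz = 5 kHz.
80 kHz and 122.5 kHz both map to 5 kHz.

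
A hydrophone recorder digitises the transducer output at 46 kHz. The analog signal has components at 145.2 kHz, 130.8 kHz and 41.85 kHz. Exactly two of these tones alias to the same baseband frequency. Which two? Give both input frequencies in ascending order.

130.8 kHz, 145.2 kHz

fs/2 = 23 kHz.
145.2 kHz mod fs = 7.2 kHz.
7.2 kHz ≤ fs/2 = 23 kHz, appears at 7.2 kHz.
130.8 kHz mod fs = 38.8 kHz.
38.8 kHz > fs/2 = 23 kHz, folds to fs − 38.8 kHz = 7.2 kHz.
41.85 kHz > fs/2 = 23 kHz, folds to fs − 41.85 kHz = 4.15 kHz.
130.8 kHz and 145.2 kHz both map to 7.2 kHz.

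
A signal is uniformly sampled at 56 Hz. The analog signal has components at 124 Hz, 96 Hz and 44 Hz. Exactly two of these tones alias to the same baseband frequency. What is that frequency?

12 Hz

fs/2 = 28 Hz.
124 Hz mod fs = 12 Hz.
12 Hz ≤ fs/2 = 28 Hz, appears at 12 Hz.
96 Hz mod fs = 40 Hz.
40 Hz > fs/2 = 28 Hz, folds to fs − 40 Hz = 16 Hz.
44 Hz > fs/2 = 28 Hz, folds to fs − 44 Hz = 12 Hz.
44 Hz and 124 Hz both map to 12 Hz.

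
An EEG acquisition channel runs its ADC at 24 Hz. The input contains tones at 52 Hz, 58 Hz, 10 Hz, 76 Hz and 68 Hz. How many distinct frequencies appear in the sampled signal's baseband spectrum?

fs/2 = 12 Hz.
52 Hz mod fs = 4 Hz.
4 Hz ≤ fs/2 = 12 Hz, appears at 4 Hz.
58 Hz mod fs = 10 Hz.
10 Hz ≤ fs/2 = 12 Hz, appears at 10 Hz.
10 Hz ≤ fs/2 = 12 Hz, passes unchanged.
76 Hz mod fs = 4 Hz.
4 Hz ≤ fs/2 = 12 Hz, appears at 4 Hz.
68 Hz mod fs = 20 Hz.
20 Hz > fs/2 = 12 Hz, folds to fs − 20 Hz = 4 Hz.
Distinct values: {4 Hz, 10 Hz} → 2.

2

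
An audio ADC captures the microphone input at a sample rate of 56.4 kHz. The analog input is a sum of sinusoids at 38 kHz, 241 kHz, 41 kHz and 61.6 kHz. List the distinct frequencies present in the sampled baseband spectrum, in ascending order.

5.2 kHz, 15.4 kHz, 18.4 kHz

fs/2 = 28.2 kHz.
38 kHz > fs/2 = 28.2 kHz, folds to fs − 38 kHz = 18.4 kHz.
241 kHz mod fs = 15.4 kHz.
15.4 kHz ≤ fs/2 = 28.2 kHz, appears at 15.4 kHz.
41 kHz > fs/2 = 28.2 kHz, folds to fs − 41 kHz = 15.4 kHz.
61.6 kHz mod fs = 5.2 kHz.
5.2 kHz ≤ fs/2 = 28.2 kHz, appears at 5.2 kHz.
Distinct values: {5.2 kHz, 15.4 kHz, 18.4 kHz}.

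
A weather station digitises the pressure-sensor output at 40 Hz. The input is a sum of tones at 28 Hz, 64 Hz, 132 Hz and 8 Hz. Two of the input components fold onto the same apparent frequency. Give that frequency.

12 Hz

fs/2 = 20 Hz.
28 Hz > fs/2 = 20 Hz, folds to fs − 28 Hz = 12 Hz.
64 Hz mod fs = 24 Hz.
24 Hz > fs/2 = 20 Hz, folds to fs − 24 Hz = 16 Hz.
132 Hz mod fs = 12 Hz.
12 Hz ≤ fs/2 = 20 Hz, appears at 12 Hz.
8 Hz ≤ fs/2 = 20 Hz, passes unchanged.
28 Hz and 132 Hz both map to 12 Hz.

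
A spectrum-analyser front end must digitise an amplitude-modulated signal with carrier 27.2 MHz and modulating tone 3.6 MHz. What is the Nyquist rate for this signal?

AM sidebands sit at fc ± fm = 23.6 MHz and 30.8 MHz.
Highest-frequency component: 30.8 MHz.
Nyquist rate = 2 × 30.8 MHz = 61.6 MHz.

61.6 MHz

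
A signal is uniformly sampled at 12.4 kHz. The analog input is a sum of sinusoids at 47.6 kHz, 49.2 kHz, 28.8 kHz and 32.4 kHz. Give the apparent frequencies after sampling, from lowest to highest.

fs/2 = 6.2 kHz.
47.6 kHz mod fs = 10.4 kHz.
10.4 kHz > fs/2 = 6.2 kHz, folds to fs − 10.4 kHz = 2 kHz.
49.2 kHz mod fs = 12 kHz.
12 kHz > fs/2 = 6.2 kHz, folds to fs − 12 kHz = 0.4 kHz.
28.8 kHz mod fs = 4 kHz.
4 kHz ≤ fs/2 = 6.2 kHz, appears at 4 kHz.
32.4 kHz mod fs = 7.6 kHz.
7.6 kHz > fs/2 = 6.2 kHz, folds to fs − 7.6 kHz = 4.8 kHz.
Distinct values: {0.4 kHz, 2 kHz, 4 kHz, 4.8 kHz}.

0.4 kHz, 2 kHz, 4 kHz, 4.8 kHz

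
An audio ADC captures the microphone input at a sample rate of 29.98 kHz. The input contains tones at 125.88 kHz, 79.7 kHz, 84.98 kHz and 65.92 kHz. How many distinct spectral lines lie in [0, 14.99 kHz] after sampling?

3

fs/2 = 14.99 kHz.
125.88 kHz mod fs = 5.96 kHz.
5.96 kHz ≤ fs/2 = 14.99 kHz, appears at 5.96 kHz.
79.7 kHz mod fs = 19.74 kHz.
19.74 kHz > fs/2 = 14.99 kHz, folds to fs − 19.74 kHz = 10.24 kHz.
84.98 kHz mod fs = 25.02 kHz.
25.02 kHz > fs/2 = 14.99 kHz, folds to fs − 25.02 kHz = 4.96 kHz.
65.92 kHz mod fs = 5.96 kHz.
5.96 kHz ≤ fs/2 = 14.99 kHz, appears at 5.96 kHz.
Distinct values: {4.96 kHz, 5.96 kHz, 10.24 kHz} → 3.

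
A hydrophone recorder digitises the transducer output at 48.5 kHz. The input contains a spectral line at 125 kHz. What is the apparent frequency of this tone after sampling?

125 kHz mod fs = 28 kHz.
28 kHz > fs/2 = 24.25 kHz, folds to fs − 28 kHz = 20.5 kHz.

20.5 kHz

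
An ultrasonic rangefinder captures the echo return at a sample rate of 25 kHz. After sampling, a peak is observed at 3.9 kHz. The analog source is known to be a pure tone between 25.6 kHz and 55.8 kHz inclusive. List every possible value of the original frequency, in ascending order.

Frequencies that alias to 3.9 kHz are k·fs ± 3.9 kHz for integer k ≥ 0.
k=0: 3.9 kHz.
k=1: 21.1 kHz, 28.9 kHz.
k=2: 46.1 kHz, 53.9 kHz.
k=3: 71.1 kHz, 78.9 kHz.
Within [25.6 kHz, 55.8 kHz]: 28.9 kHz, 46.1 kHz, 53.9 kHz.

28.9 kHz, 46.1 kHz, 53.9 kHz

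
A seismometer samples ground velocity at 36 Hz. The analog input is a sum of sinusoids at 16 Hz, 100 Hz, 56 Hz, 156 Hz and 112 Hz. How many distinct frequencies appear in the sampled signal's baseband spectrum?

fs/2 = 18 Hz.
16 Hz ≤ fs/2 = 18 Hz, passes unchanged.
100 Hz mod fs = 28 Hz.
28 Hz > fs/2 = 18 Hz, folds to fs − 28 Hz = 8 Hz.
56 Hz mod fs = 20 Hz.
20 Hz > fs/2 = 18 Hz, folds to fs − 20 Hz = 16 Hz.
156 Hz mod fs = 12 Hz.
12 Hz ≤ fs/2 = 18 Hz, appears at 12 Hz.
112 Hz mod fs = 4 Hz.
4 Hz ≤ fs/2 = 18 Hz, appears at 4 Hz.
Distinct values: {4 Hz, 8 Hz, 12 Hz, 16 Hz} → 4.

4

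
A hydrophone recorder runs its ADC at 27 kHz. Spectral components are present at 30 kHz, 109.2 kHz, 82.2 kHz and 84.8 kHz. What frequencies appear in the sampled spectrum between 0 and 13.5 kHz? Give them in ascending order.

1.2 kHz, 3 kHz, 3.8 kHz

fs/2 = 13.5 kHz.
30 kHz mod fs = 3 kHz.
3 kHz ≤ fs/2 = 13.5 kHz, appears at 3 kHz.
109.2 kHz mod fs = 1.2 kHz.
1.2 kHz ≤ fs/2 = 13.5 kHz, appears at 1.2 kHz.
82.2 kHz mod fs = 1.2 kHz.
1.2 kHz ≤ fs/2 = 13.5 kHz, appears at 1.2 kHz.
84.8 kHz mod fs = 3.8 kHz.
3.8 kHz ≤ fs/2 = 13.5 kHz, appears at 3.8 kHz.
Distinct values: {1.2 kHz, 3 kHz, 3.8 kHz}.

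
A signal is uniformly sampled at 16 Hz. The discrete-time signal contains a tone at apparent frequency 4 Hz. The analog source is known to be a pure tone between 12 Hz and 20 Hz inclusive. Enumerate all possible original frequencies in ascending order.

Frequencies that alias to 4 Hz are k·fs ± 4 Hz for integer k ≥ 0.
k=0: 4 Hz.
k=1: 12 Hz, 20 Hz.
k=2: 28 Hz, 36 Hz.
Within [12 Hz, 20 Hz]: 12 Hz, 20 Hz.

12 Hz, 20 Hz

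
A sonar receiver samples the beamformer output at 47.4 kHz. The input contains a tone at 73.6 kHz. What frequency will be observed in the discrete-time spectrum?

73.6 kHz mod fs = 26.2 kHz.
26.2 kHz > fs/2 = 23.7 kHz, folds to fs − 26.2 kHz = 21.2 kHz.

21.2 kHz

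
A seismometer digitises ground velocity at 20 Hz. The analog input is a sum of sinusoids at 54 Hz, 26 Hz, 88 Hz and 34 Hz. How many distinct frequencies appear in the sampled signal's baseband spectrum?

fs/2 = 10 Hz.
54 Hz mod fs = 14 Hz.
14 Hz > fs/2 = 10 Hz, folds to fs − 14 Hz = 6 Hz.
26 Hz mod fs = 6 Hz.
6 Hz ≤ fs/2 = 10 Hz, appears at 6 Hz.
88 Hz mod fs = 8 Hz.
8 Hz ≤ fs/2 = 10 Hz, appears at 8 Hz.
34 Hz mod fs = 14 Hz.
14 Hz > fs/2 = 10 Hz, folds to fs − 14 Hz = 6 Hz.
Distinct values: {6 Hz, 8 Hz} → 2.

2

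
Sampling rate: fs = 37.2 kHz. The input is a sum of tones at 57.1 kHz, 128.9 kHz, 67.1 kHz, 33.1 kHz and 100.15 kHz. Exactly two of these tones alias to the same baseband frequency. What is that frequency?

fs/2 = 18.6 kHz.
57.1 kHz mod fs = 19.9 kHz.
19.9 kHz > fs/2 = 18.6 kHz, folds to fs − 19.9 kHz = 17.3 kHz.
128.9 kHz mod fs = 17.3 kHz.
17.3 kHz ≤ fs/2 = 18.6 kHz, appears at 17.3 kHz.
67.1 kHz mod fs = 29.9 kHz.
29.9 kHz > fs/2 = 18.6 kHz, folds to fs − 29.9 kHz = 7.3 kHz.
33.1 kHz > fs/2 = 18.6 kHz, folds to fs − 33.1 kHz = 4.1 kHz.
100.15 kHz mod fs = 25.75 kHz.
25.75 kHz > fs/2 = 18.6 kHz, folds to fs − 25.75 kHz = 11.45 kHz.
57.1 kHz and 128.9 kHz both map to 17.3 kHz.

17.3 kHz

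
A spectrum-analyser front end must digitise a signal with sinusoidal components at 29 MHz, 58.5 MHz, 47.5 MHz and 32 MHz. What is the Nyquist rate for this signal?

Highest-frequency component: 58.5 MHz.
Nyquist rate = 2 × 58.5 MHz = 117 MHz.

117 MHz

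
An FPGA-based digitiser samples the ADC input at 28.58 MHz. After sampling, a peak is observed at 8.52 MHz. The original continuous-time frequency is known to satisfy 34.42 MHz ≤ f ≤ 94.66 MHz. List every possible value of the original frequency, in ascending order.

Frequencies that alias to 8.52 MHz are k·fs ± 8.52 MHz for integer k ≥ 0.
k=0: 8.52 MHz.
k=1: 20.06 MHz, 37.1 MHz.
k=2: 48.64 MHz, 65.68 MHz.
k=3: 77.22 MHz, 94.26 MHz.
k=4: 105.8 MHz, 122.84 MHz.
Within [34.42 MHz, 94.66 MHz]: 37.1 MHz, 48.64 MHz, 65.68 MHz, 77.22 MHz, 94.26 MHz.

37.1 MHz, 48.64 MHz, 65.68 MHz, 77.22 MHz, 94.26 MHz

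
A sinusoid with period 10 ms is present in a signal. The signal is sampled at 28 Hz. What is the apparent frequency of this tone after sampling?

12 Hz

T = 10 ms → f = 1/T = 100 Hz.
100 Hz mod fs = 16 Hz.
16 Hz > fs/2 = 14 Hz, folds to fs − 16 Hz = 12 Hz.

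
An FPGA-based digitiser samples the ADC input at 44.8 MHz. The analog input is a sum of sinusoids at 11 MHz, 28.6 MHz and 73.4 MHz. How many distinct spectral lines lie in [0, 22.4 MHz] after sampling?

2

fs/2 = 22.4 MHz.
11 MHz ≤ fs/2 = 22.4 MHz, passes unchanged.
28.6 MHz > fs/2 = 22.4 MHz, folds to fs − 28.6 MHz = 16.2 MHz.
73.4 MHz mod fs = 28.6 MHz.
28.6 MHz > fs/2 = 22.4 MHz, folds to fs − 28.6 MHz = 16.2 MHz.
Distinct values: {11 MHz, 16.2 MHz} → 2.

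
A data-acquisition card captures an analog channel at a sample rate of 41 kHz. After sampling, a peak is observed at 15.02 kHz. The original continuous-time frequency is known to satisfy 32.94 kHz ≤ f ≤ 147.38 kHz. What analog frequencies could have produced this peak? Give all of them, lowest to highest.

56.02 kHz, 66.98 kHz, 97.02 kHz, 107.98 kHz, 138.02 kHz

Frequencies that alias to 15.02 kHz are k·fs ± 15.02 kHz for integer k ≥ 0.
k=0: 15.02 kHz.
k=1: 25.98 kHz, 56.02 kHz.
k=2: 66.98 kHz, 97.02 kHz.
k=3: 107.98 kHz, 138.02 kHz.
k=4: 148.98 kHz, 179.02 kHz.
Within [32.94 kHz, 147.38 kHz]: 56.02 kHz, 66.98 kHz, 97.02 kHz, 107.98 kHz, 138.02 kHz.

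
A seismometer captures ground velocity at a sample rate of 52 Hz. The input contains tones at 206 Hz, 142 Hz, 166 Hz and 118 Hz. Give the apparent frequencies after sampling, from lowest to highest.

fs/2 = 26 Hz.
206 Hz mod fs = 50 Hz.
50 Hz > fs/2 = 26 Hz, folds to fs − 50 Hz = 2 Hz.
142 Hz mod fs = 38 Hz.
38 Hz > fs/2 = 26 Hz, folds to fs − 38 Hz = 14 Hz.
166 Hz mod fs = 10 Hz.
10 Hz ≤ fs/2 = 26 Hz, appears at 10 Hz.
118 Hz mod fs = 14 Hz.
14 Hz ≤ fs/2 = 26 Hz, appears at 14 Hz.
Distinct values: {2 Hz, 10 Hz, 14 Hz}.

2 Hz, 10 Hz, 14 Hz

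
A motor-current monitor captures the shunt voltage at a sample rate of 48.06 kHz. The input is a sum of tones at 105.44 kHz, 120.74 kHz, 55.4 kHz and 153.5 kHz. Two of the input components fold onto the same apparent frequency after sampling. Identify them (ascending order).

fs/2 = 24.03 kHz.
105.44 kHz mod fs = 9.32 kHz.
9.32 kHz ≤ fs/2 = 24.03 kHz, appears at 9.32 kHz.
120.74 kHz mod fs = 24.62 kHz.
24.62 kHz > fs/2 = 24.03 kHz, folds to fs − 24.62 kHz = 23.44 kHz.
55.4 kHz mod fs = 7.34 kHz.
7.34 kHz ≤ fs/2 = 24.03 kHz, appears at 7.34 kHz.
153.5 kHz mod fs = 9.32 kHz.
9.32 kHz ≤ fs/2 = 24.03 kHz, appears at 9.32 kHz.
105.44 kHz and 153.5 kHz both map to 9.32 kHz.

105.44 kHz, 153.5 kHz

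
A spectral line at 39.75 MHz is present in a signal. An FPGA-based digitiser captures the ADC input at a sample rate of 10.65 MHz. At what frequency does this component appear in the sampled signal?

39.75 MHz mod fs = 7.8 MHz.
7.8 MHz > fs/2 = 5.325 MHz, folds to fs − 7.8 MHz = 2.85 MHz.

2.85 MHz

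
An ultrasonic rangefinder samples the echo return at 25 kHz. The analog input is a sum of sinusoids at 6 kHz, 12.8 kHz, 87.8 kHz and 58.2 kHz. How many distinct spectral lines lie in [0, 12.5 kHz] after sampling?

fs/2 = 12.5 kHz.
6 kHz ≤ fs/2 = 12.5 kHz, passes unchanged.
12.8 kHz > fs/2 = 12.5 kHz, folds to fs − 12.8 kHz = 12.2 kHz.
87.8 kHz mod fs = 12.8 kHz.
12.8 kHz > fs/2 = 12.5 kHz, folds to fs − 12.8 kHz = 12.2 kHz.
58.2 kHz mod fs = 8.2 kHz.
8.2 kHz ≤ fs/2 = 12.5 kHz, appears at 8.2 kHz.
Distinct values: {6 kHz, 8.2 kHz, 12.2 kHz} → 3.

3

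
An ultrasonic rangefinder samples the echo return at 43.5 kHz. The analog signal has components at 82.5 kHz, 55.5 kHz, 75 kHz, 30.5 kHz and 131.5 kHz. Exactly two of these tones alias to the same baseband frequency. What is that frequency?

fs/2 = 21.75 kHz.
82.5 kHz mod fs = 39 kHz.
39 kHz > fs/2 = 21.75 kHz, folds to fs − 39 kHz = 4.5 kHz.
55.5 kHz mod fs = 12 kHz.
12 kHz ≤ fs/2 = 21.75 kHz, appears at 12 kHz.
75 kHz mod fs = 31.5 kHz.
31.5 kHz > fs/2 = 21.75 kHz, folds to fs − 31.5 kHz = 12 kHz.
30.5 kHz > fs/2 = 21.75 kHz, folds to fs − 30.5 kHz = 13 kHz.
131.5 kHz mod fs = 1 kHz.
1 kHz ≤ fs/2 = 21.75 kHz, appears at 1 kHz.
55.5 kHz and 75 kHz both map to 12 kHz.

12 kHz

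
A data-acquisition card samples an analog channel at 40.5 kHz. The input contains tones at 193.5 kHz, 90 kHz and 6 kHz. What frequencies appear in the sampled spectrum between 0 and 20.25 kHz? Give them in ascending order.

6 kHz, 9 kHz

fs/2 = 20.25 kHz.
193.5 kHz mod fs = 31.5 kHz.
31.5 kHz > fs/2 = 20.25 kHz, folds to fs − 31.5 kHz = 9 kHz.
90 kHz mod fs = 9 kHz.
9 kHz ≤ fs/2 = 20.25 kHz, appears at 9 kHz.
6 kHz ≤ fs/2 = 20.25 kHz, passes unchanged.
Distinct values: {6 kHz, 9 kHz}.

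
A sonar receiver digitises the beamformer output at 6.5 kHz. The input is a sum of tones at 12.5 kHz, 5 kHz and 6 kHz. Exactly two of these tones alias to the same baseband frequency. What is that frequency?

0.5 kHz

fs/2 = 3.25 kHz.
12.5 kHz mod fs = 6 kHz.
6 kHz > fs/2 = 3.25 kHz, folds to fs − 6 kHz = 0.5 kHz.
5 kHz > fs/2 = 3.25 kHz, folds to fs − 5 kHz = 1.5 kHz.
6 kHz > fs/2 = 3.25 kHz, folds to fs − 6 kHz = 0.5 kHz.
6 kHz and 12.5 kHz both map to 0.5 kHz.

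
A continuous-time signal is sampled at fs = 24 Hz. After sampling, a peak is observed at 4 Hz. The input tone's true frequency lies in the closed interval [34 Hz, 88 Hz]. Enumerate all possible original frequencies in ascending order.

44 Hz, 52 Hz, 68 Hz, 76 Hz

Frequencies that alias to 4 Hz are k·fs ± 4 Hz for integer k ≥ 0.
k=0: 4 Hz.
k=1: 20 Hz, 28 Hz.
k=2: 44 Hz, 52 Hz.
k=3: 68 Hz, 76 Hz.
k=4: 92 Hz, 100 Hz.
Within [34 Hz, 88 Hz]: 44 Hz, 52 Hz, 68 Hz, 76 Hz.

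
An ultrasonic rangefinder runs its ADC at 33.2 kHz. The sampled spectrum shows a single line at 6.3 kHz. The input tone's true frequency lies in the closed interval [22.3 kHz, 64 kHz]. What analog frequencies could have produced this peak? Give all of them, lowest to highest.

Frequencies that alias to 6.3 kHz are k·fs ± 6.3 kHz for integer k ≥ 0.
k=0: 6.3 kHz.
k=1: 26.9 kHz, 39.5 kHz.
k=2: 60.1 kHz, 72.7 kHz.
k=3: 93.3 kHz, 105.9 kHz.
Within [22.3 kHz, 64 kHz]: 26.9 kHz, 39.5 kHz, 60.1 kHz.

26.9 kHz, 39.5 kHz, 60.1 kHz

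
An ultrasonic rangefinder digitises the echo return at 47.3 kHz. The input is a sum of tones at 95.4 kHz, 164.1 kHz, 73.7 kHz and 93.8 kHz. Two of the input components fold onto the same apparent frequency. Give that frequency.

fs/2 = 23.65 kHz.
95.4 kHz mod fs = 0.8 kHz.
0.8 kHz ≤ fs/2 = 23.65 kHz, appears at 0.8 kHz.
164.1 kHz mod fs = 22.2 kHz.
22.2 kHz ≤ fs/2 = 23.65 kHz, appears at 22.2 kHz.
73.7 kHz mod fs = 26.4 kHz.
26.4 kHz > fs/2 = 23.65 kHz, folds to fs − 26.4 kHz = 20.9 kHz.
93.8 kHz mod fs = 46.5 kHz.
46.5 kHz > fs/2 = 23.65 kHz, folds to fs − 46.5 kHz = 0.8 kHz.
93.8 kHz and 95.4 kHz both map to 0.8 kHz.

0.8 kHz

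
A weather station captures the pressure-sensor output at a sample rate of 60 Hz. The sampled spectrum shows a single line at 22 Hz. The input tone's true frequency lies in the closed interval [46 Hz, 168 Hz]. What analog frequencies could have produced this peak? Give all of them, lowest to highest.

Frequencies that alias to 22 Hz are k·fs ± 22 Hz for integer k ≥ 0.
k=0: 22 Hz.
k=1: 38 Hz, 82 Hz.
k=2: 98 Hz, 142 Hz.
k=3: 158 Hz, 202 Hz.
k=4: 218 Hz, 262 Hz.
Within [46 Hz, 168 Hz]: 82 Hz, 98 Hz, 142 Hz, 158 Hz.

82 Hz, 98 Hz, 142 Hz, 158 Hz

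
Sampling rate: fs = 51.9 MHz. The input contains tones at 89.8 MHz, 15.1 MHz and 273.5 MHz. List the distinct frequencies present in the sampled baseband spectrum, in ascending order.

14 MHz, 15.1 MHz

fs/2 = 25.95 MHz.
89.8 MHz mod fs = 37.9 MHz.
37.9 MHz > fs/2 = 25.95 MHz, folds to fs − 37.9 MHz = 14 MHz.
15.1 MHz ≤ fs/2 = 25.95 MHz, passes unchanged.
273.5 MHz mod fs = 14 MHz.
14 MHz ≤ fs/2 = 25.95 MHz, appears at 14 MHz.
Distinct values: {14 MHz, 15.1 MHz}.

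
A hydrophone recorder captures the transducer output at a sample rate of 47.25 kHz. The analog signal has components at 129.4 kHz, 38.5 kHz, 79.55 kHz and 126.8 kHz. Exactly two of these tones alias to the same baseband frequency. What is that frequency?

14.95 kHz

fs/2 = 23.625 kHz.
129.4 kHz mod fs = 34.9 kHz.
34.9 kHz > fs/2 = 23.625 kHz, folds to fs − 34.9 kHz = 12.35 kHz.
38.5 kHz > fs/2 = 23.625 kHz, folds to fs − 38.5 kHz = 8.75 kHz.
79.55 kHz mod fs = 32.3 kHz.
32.3 kHz > fs/2 = 23.625 kHz, folds to fs − 32.3 kHz = 14.95 kHz.
126.8 kHz mod fs = 32.3 kHz.
32.3 kHz > fs/2 = 23.625 kHz, folds to fs − 32.3 kHz = 14.95 kHz.
79.55 kHz and 126.8 kHz both map to 14.95 kHz.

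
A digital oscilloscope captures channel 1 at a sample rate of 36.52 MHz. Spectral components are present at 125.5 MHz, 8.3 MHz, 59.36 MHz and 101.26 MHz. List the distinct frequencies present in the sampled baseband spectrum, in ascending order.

8.3 MHz, 13.68 MHz, 15.94 MHz

fs/2 = 18.26 MHz.
125.5 MHz mod fs = 15.94 MHz.
15.94 MHz ≤ fs/2 = 18.26 MHz, appears at 15.94 MHz.
8.3 MHz ≤ fs/2 = 18.26 MHz, passes unchanged.
59.36 MHz mod fs = 22.84 MHz.
22.84 MHz > fs/2 = 18.26 MHz, folds to fs − 22.84 MHz = 13.68 MHz.
101.26 MHz mod fs = 28.22 MHz.
28.22 MHz > fs/2 = 18.26 MHz, folds to fs − 28.22 MHz = 8.3 MHz.
Distinct values: {8.3 MHz, 13.68 MHz, 15.94 MHz}.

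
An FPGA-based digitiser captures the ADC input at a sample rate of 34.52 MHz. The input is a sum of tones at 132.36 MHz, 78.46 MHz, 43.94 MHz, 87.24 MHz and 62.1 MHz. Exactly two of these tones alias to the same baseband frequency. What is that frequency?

fs/2 = 17.26 MHz.
132.36 MHz mod fs = 28.8 MHz.
28.8 MHz > fs/2 = 17.26 MHz, folds to fs − 28.8 MHz = 5.72 MHz.
78.46 MHz mod fs = 9.42 MHz.
9.42 MHz ≤ fs/2 = 17.26 MHz, appears at 9.42 MHz.
43.94 MHz mod fs = 9.42 MHz.
9.42 MHz ≤ fs/2 = 17.26 MHz, appears at 9.42 MHz.
87.24 MHz mod fs = 18.2 MHz.
18.2 MHz > fs/2 = 17.26 MHz, folds to fs − 18.2 MHz = 16.32 MHz.
62.1 MHz mod fs = 27.58 MHz.
27.58 MHz > fs/2 = 17.26 MHz, folds to fs − 27.58 MHz = 6.94 MHz.
43.94 MHz and 78.46 MHz both map to 9.42 MHz.

9.42 MHz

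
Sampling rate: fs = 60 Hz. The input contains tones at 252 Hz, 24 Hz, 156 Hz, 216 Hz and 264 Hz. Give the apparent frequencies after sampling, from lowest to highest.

fs/2 = 30 Hz.
252 Hz mod fs = 12 Hz.
12 Hz ≤ fs/2 = 30 Hz, appears at 12 Hz.
24 Hz ≤ fs/2 = 30 Hz, passes unchanged.
156 Hz mod fs = 36 Hz.
36 Hz > fs/2 = 30 Hz, folds to fs − 36 Hz = 24 Hz.
216 Hz mod fs = 36 Hz.
36 Hz > fs/2 = 30 Hz, folds to fs − 36 Hz = 24 Hz.
264 Hz mod fs = 24 Hz.
24 Hz ≤ fs/2 = 30 Hz, appears at 24 Hz.
Distinct values: {12 Hz, 24 Hz}.

12 Hz, 24 Hz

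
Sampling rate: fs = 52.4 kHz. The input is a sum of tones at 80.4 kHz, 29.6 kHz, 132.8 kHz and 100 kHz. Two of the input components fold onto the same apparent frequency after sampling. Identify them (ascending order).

80.4 kHz, 132.8 kHz

fs/2 = 26.2 kHz.
80.4 kHz mod fs = 28 kHz.
28 kHz > fs/2 = 26.2 kHz, folds to fs − 28 kHz = 24.4 kHz.
29.6 kHz > fs/2 = 26.2 kHz, folds to fs − 29.6 kHz = 22.8 kHz.
132.8 kHz mod fs = 28 kHz.
28 kHz > fs/2 = 26.2 kHz, folds to fs − 28 kHz = 24.4 kHz.
100 kHz mod fs = 47.6 kHz.
47.6 kHz > fs/2 = 26.2 kHz, folds to fs − 47.6 kHz = 4.8 kHz.
80.4 kHz and 132.8 kHz both map to 24.4 kHz.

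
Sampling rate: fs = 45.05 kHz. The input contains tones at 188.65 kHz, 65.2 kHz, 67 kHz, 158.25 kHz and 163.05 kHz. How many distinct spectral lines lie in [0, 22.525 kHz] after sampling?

4

fs/2 = 22.525 kHz.
188.65 kHz mod fs = 8.45 kHz.
8.45 kHz ≤ fs/2 = 22.525 kHz, appears at 8.45 kHz.
65.2 kHz mod fs = 20.15 kHz.
20.15 kHz ≤ fs/2 = 22.525 kHz, appears at 20.15 kHz.
67 kHz mod fs = 21.95 kHz.
21.95 kHz ≤ fs/2 = 22.525 kHz, appears at 21.95 kHz.
158.25 kHz mod fs = 23.1 kHz.
23.1 kHz > fs/2 = 22.525 kHz, folds to fs − 23.1 kHz = 21.95 kHz.
163.05 kHz mod fs = 27.9 kHz.
27.9 kHz > fs/2 = 22.525 kHz, folds to fs − 27.9 kHz = 17.15 kHz.
Distinct values: {8.45 kHz, 17.15 kHz, 20.15 kHz, 21.95 kHz} → 4.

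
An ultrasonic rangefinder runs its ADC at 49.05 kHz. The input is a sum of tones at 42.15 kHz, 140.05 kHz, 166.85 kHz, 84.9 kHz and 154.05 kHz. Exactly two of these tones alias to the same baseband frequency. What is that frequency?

6.9 kHz

fs/2 = 24.525 kHz.
42.15 kHz > fs/2 = 24.525 kHz, folds to fs − 42.15 kHz = 6.9 kHz.
140.05 kHz mod fs = 41.95 kHz.
41.95 kHz > fs/2 = 24.525 kHz, folds to fs − 41.95 kHz = 7.1 kHz.
166.85 kHz mod fs = 19.7 kHz.
19.7 kHz ≤ fs/2 = 24.525 kHz, appears at 19.7 kHz.
84.9 kHz mod fs = 35.85 kHz.
35.85 kHz > fs/2 = 24.525 kHz, folds to fs − 35.85 kHz = 13.2 kHz.
154.05 kHz mod fs = 6.9 kHz.
6.9 kHz ≤ fs/2 = 24.525 kHz, appears at 6.9 kHz.
42.15 kHz and 154.05 kHz both map to 6.9 kHz.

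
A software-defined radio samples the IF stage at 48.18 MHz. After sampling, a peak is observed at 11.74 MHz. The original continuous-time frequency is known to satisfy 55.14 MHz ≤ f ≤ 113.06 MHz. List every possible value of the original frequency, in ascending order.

59.92 MHz, 84.62 MHz, 108.1 MHz

Frequencies that alias to 11.74 MHz are k·fs ± 11.74 MHz for integer k ≥ 0.
k=0: 11.74 MHz.
k=1: 36.44 MHz, 59.92 MHz.
k=2: 84.62 MHz, 108.1 MHz.
k=3: 132.8 MHz, 156.28 MHz.
Within [55.14 MHz, 113.06 MHz]: 59.92 MHz, 84.62 MHz, 108.1 MHz.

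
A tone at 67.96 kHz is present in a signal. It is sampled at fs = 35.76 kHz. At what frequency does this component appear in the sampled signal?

3.56 kHz

67.96 kHz mod fs = 32.2 kHz.
32.2 kHz > fs/2 = 17.88 kHz, folds to fs − 32.2 kHz = 3.56 kHz.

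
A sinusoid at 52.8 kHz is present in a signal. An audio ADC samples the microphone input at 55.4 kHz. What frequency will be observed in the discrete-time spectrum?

52.8 kHz > fs/2 = 27.7 kHz, folds to fs − 52.8 kHz = 2.6 kHz.

2.6 kHz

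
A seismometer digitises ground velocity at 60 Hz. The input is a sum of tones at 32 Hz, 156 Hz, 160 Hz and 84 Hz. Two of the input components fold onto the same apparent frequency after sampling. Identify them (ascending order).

84 Hz, 156 Hz

fs/2 = 30 Hz.
32 Hz > fs/2 = 30 Hz, folds to fs − 32 Hz = 28 Hz.
156 Hz mod fs = 36 Hz.
36 Hz > fs/2 = 30 Hz, folds to fs − 36 Hz = 24 Hz.
160 Hz mod fs = 40 Hz.
40 Hz > fs/2 = 30 Hz, folds to fs − 40 Hz = 20 Hz.
84 Hz mod fs = 24 Hz.
24 Hz ≤ fs/2 = 30 Hz, appears at 24 Hz.
84 Hz and 156 Hz both map to 24 Hz.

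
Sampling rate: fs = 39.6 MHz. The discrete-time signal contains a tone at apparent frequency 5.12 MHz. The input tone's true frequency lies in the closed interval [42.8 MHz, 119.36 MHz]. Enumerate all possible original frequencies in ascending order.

44.72 MHz, 74.08 MHz, 84.32 MHz, 113.68 MHz

Frequencies that alias to 5.12 MHz are k·fs ± 5.12 MHz for integer k ≥ 0.
k=0: 5.12 MHz.
k=1: 34.48 MHz, 44.72 MHz.
k=2: 74.08 MHz, 84.32 MHz.
k=3: 113.68 MHz, 123.92 MHz.
k=4: 153.28 MHz, 163.52 MHz.
Within [42.8 MHz, 119.36 MHz]: 44.72 MHz, 74.08 MHz, 84.32 MHz, 113.68 MHz.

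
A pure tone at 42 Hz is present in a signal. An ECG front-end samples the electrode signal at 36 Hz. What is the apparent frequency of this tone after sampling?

42 Hz mod fs = 6 Hz.
6 Hz ≤ fs/2 = 18 Hz, appears at 6 Hz.

6 Hz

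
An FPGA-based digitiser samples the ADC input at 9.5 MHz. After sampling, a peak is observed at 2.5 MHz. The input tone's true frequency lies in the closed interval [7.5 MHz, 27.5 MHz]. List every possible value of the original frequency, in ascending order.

12 MHz, 16.5 MHz, 21.5 MHz, 26 MHz

Frequencies that alias to 2.5 MHz are k·fs ± 2.5 MHz for integer k ≥ 0.
k=0: 2.5 MHz.
k=1: 7 MHz, 12 MHz.
k=2: 16.5 MHz, 21.5 MHz.
k=3: 26 MHz, 31 MHz.
k=4: 35.5 MHz, 40.5 MHz.
Within [7.5 MHz, 27.5 MHz]: 12 MHz, 16.5 MHz, 21.5 MHz, 26 MHz.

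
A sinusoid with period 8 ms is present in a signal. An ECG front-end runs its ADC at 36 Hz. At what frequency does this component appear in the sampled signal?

T = 8 ms → f = 1/T = 125 Hz.
125 Hz mod fs = 17 Hz.
17 Hz ≤ fs/2 = 18 Hz, appears at 17 Hz.

17 Hz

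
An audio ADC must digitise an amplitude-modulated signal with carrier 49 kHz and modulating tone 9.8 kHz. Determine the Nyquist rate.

117.6 kHz

AM sidebands sit at fc ± fm = 39.2 kHz and 58.8 kHz.
Highest-frequency component: 58.8 kHz.
Nyquist rate = 2 × 58.8 kHz = 117.6 kHz.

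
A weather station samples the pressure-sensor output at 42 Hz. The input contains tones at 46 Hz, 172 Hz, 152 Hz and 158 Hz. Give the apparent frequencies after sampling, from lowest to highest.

4 Hz, 10 Hz, 16 Hz

fs/2 = 21 Hz.
46 Hz mod fs = 4 Hz.
4 Hz ≤ fs/2 = 21 Hz, appears at 4 Hz.
172 Hz mod fs = 4 Hz.
4 Hz ≤ fs/2 = 21 Hz, appears at 4 Hz.
152 Hz mod fs = 26 Hz.
26 Hz > fs/2 = 21 Hz, folds to fs − 26 Hz = 16 Hz.
158 Hz mod fs = 32 Hz.
32 Hz > fs/2 = 21 Hz, folds to fs − 32 Hz = 10 Hz.
Distinct values: {4 Hz, 10 Hz, 16 Hz}.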